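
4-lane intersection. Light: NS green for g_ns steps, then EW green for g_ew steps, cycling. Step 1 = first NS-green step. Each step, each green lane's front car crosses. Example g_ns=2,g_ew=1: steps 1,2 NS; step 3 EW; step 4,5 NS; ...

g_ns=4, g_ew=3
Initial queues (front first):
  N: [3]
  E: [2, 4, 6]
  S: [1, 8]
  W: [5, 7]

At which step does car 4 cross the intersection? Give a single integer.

Step 1 [NS]: N:car3-GO,E:wait,S:car1-GO,W:wait | queues: N=0 E=3 S=1 W=2
Step 2 [NS]: N:empty,E:wait,S:car8-GO,W:wait | queues: N=0 E=3 S=0 W=2
Step 3 [NS]: N:empty,E:wait,S:empty,W:wait | queues: N=0 E=3 S=0 W=2
Step 4 [NS]: N:empty,E:wait,S:empty,W:wait | queues: N=0 E=3 S=0 W=2
Step 5 [EW]: N:wait,E:car2-GO,S:wait,W:car5-GO | queues: N=0 E=2 S=0 W=1
Step 6 [EW]: N:wait,E:car4-GO,S:wait,W:car7-GO | queues: N=0 E=1 S=0 W=0
Step 7 [EW]: N:wait,E:car6-GO,S:wait,W:empty | queues: N=0 E=0 S=0 W=0
Car 4 crosses at step 6

6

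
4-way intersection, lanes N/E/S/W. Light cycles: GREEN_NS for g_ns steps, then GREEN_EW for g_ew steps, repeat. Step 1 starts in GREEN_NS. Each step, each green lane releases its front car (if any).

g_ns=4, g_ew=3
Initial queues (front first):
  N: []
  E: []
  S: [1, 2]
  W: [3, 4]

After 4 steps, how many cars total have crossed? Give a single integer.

Answer: 2

Derivation:
Step 1 [NS]: N:empty,E:wait,S:car1-GO,W:wait | queues: N=0 E=0 S=1 W=2
Step 2 [NS]: N:empty,E:wait,S:car2-GO,W:wait | queues: N=0 E=0 S=0 W=2
Step 3 [NS]: N:empty,E:wait,S:empty,W:wait | queues: N=0 E=0 S=0 W=2
Step 4 [NS]: N:empty,E:wait,S:empty,W:wait | queues: N=0 E=0 S=0 W=2
Cars crossed by step 4: 2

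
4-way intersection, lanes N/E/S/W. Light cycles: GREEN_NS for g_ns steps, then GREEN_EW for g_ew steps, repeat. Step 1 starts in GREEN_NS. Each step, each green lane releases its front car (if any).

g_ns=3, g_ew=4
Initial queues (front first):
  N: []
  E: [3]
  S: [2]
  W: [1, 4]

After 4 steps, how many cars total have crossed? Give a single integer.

Answer: 3

Derivation:
Step 1 [NS]: N:empty,E:wait,S:car2-GO,W:wait | queues: N=0 E=1 S=0 W=2
Step 2 [NS]: N:empty,E:wait,S:empty,W:wait | queues: N=0 E=1 S=0 W=2
Step 3 [NS]: N:empty,E:wait,S:empty,W:wait | queues: N=0 E=1 S=0 W=2
Step 4 [EW]: N:wait,E:car3-GO,S:wait,W:car1-GO | queues: N=0 E=0 S=0 W=1
Cars crossed by step 4: 3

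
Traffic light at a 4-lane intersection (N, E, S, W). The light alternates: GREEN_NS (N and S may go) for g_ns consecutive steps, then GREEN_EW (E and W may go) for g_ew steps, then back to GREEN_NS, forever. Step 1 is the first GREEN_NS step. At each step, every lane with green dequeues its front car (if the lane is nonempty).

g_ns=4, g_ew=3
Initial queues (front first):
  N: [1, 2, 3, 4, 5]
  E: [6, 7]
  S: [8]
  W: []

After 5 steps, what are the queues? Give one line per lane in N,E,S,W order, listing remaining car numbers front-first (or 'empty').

Step 1 [NS]: N:car1-GO,E:wait,S:car8-GO,W:wait | queues: N=4 E=2 S=0 W=0
Step 2 [NS]: N:car2-GO,E:wait,S:empty,W:wait | queues: N=3 E=2 S=0 W=0
Step 3 [NS]: N:car3-GO,E:wait,S:empty,W:wait | queues: N=2 E=2 S=0 W=0
Step 4 [NS]: N:car4-GO,E:wait,S:empty,W:wait | queues: N=1 E=2 S=0 W=0
Step 5 [EW]: N:wait,E:car6-GO,S:wait,W:empty | queues: N=1 E=1 S=0 W=0

N: 5
E: 7
S: empty
W: empty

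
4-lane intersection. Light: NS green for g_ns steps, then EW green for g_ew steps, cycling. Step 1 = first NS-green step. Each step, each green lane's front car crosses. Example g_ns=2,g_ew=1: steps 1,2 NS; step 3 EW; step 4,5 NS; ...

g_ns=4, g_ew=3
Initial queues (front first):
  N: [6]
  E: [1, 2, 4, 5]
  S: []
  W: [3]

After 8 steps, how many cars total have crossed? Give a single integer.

Answer: 5

Derivation:
Step 1 [NS]: N:car6-GO,E:wait,S:empty,W:wait | queues: N=0 E=4 S=0 W=1
Step 2 [NS]: N:empty,E:wait,S:empty,W:wait | queues: N=0 E=4 S=0 W=1
Step 3 [NS]: N:empty,E:wait,S:empty,W:wait | queues: N=0 E=4 S=0 W=1
Step 4 [NS]: N:empty,E:wait,S:empty,W:wait | queues: N=0 E=4 S=0 W=1
Step 5 [EW]: N:wait,E:car1-GO,S:wait,W:car3-GO | queues: N=0 E=3 S=0 W=0
Step 6 [EW]: N:wait,E:car2-GO,S:wait,W:empty | queues: N=0 E=2 S=0 W=0
Step 7 [EW]: N:wait,E:car4-GO,S:wait,W:empty | queues: N=0 E=1 S=0 W=0
Step 8 [NS]: N:empty,E:wait,S:empty,W:wait | queues: N=0 E=1 S=0 W=0
Cars crossed by step 8: 5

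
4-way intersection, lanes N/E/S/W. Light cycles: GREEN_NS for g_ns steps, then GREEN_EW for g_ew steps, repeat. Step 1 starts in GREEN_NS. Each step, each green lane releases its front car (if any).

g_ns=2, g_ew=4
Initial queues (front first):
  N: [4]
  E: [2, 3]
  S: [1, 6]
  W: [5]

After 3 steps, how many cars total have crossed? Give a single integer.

Step 1 [NS]: N:car4-GO,E:wait,S:car1-GO,W:wait | queues: N=0 E=2 S=1 W=1
Step 2 [NS]: N:empty,E:wait,S:car6-GO,W:wait | queues: N=0 E=2 S=0 W=1
Step 3 [EW]: N:wait,E:car2-GO,S:wait,W:car5-GO | queues: N=0 E=1 S=0 W=0
Cars crossed by step 3: 5

Answer: 5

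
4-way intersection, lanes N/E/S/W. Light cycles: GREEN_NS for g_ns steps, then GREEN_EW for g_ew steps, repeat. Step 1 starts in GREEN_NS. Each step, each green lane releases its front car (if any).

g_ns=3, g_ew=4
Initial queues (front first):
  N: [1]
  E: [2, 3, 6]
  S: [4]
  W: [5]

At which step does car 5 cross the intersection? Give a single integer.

Step 1 [NS]: N:car1-GO,E:wait,S:car4-GO,W:wait | queues: N=0 E=3 S=0 W=1
Step 2 [NS]: N:empty,E:wait,S:empty,W:wait | queues: N=0 E=3 S=0 W=1
Step 3 [NS]: N:empty,E:wait,S:empty,W:wait | queues: N=0 E=3 S=0 W=1
Step 4 [EW]: N:wait,E:car2-GO,S:wait,W:car5-GO | queues: N=0 E=2 S=0 W=0
Step 5 [EW]: N:wait,E:car3-GO,S:wait,W:empty | queues: N=0 E=1 S=0 W=0
Step 6 [EW]: N:wait,E:car6-GO,S:wait,W:empty | queues: N=0 E=0 S=0 W=0
Car 5 crosses at step 4

4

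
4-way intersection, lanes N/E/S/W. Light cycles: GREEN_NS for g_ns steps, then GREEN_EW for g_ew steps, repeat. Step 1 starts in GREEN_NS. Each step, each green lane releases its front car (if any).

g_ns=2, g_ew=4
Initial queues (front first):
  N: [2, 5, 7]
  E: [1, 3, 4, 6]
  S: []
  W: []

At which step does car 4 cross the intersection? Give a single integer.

Step 1 [NS]: N:car2-GO,E:wait,S:empty,W:wait | queues: N=2 E=4 S=0 W=0
Step 2 [NS]: N:car5-GO,E:wait,S:empty,W:wait | queues: N=1 E=4 S=0 W=0
Step 3 [EW]: N:wait,E:car1-GO,S:wait,W:empty | queues: N=1 E=3 S=0 W=0
Step 4 [EW]: N:wait,E:car3-GO,S:wait,W:empty | queues: N=1 E=2 S=0 W=0
Step 5 [EW]: N:wait,E:car4-GO,S:wait,W:empty | queues: N=1 E=1 S=0 W=0
Step 6 [EW]: N:wait,E:car6-GO,S:wait,W:empty | queues: N=1 E=0 S=0 W=0
Step 7 [NS]: N:car7-GO,E:wait,S:empty,W:wait | queues: N=0 E=0 S=0 W=0
Car 4 crosses at step 5

5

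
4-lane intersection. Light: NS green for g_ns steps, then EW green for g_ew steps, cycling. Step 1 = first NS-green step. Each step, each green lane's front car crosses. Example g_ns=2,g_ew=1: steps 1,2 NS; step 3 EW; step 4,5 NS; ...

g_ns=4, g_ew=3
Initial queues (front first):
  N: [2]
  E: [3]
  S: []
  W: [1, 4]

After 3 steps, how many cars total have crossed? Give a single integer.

Answer: 1

Derivation:
Step 1 [NS]: N:car2-GO,E:wait,S:empty,W:wait | queues: N=0 E=1 S=0 W=2
Step 2 [NS]: N:empty,E:wait,S:empty,W:wait | queues: N=0 E=1 S=0 W=2
Step 3 [NS]: N:empty,E:wait,S:empty,W:wait | queues: N=0 E=1 S=0 W=2
Cars crossed by step 3: 1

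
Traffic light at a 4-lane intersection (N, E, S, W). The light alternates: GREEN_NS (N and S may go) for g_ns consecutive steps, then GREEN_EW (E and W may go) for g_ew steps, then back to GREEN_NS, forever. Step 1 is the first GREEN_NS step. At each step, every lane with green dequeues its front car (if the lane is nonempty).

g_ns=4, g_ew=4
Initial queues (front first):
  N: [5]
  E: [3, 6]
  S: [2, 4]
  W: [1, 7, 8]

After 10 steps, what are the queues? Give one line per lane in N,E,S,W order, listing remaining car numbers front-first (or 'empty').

Step 1 [NS]: N:car5-GO,E:wait,S:car2-GO,W:wait | queues: N=0 E=2 S=1 W=3
Step 2 [NS]: N:empty,E:wait,S:car4-GO,W:wait | queues: N=0 E=2 S=0 W=3
Step 3 [NS]: N:empty,E:wait,S:empty,W:wait | queues: N=0 E=2 S=0 W=3
Step 4 [NS]: N:empty,E:wait,S:empty,W:wait | queues: N=0 E=2 S=0 W=3
Step 5 [EW]: N:wait,E:car3-GO,S:wait,W:car1-GO | queues: N=0 E=1 S=0 W=2
Step 6 [EW]: N:wait,E:car6-GO,S:wait,W:car7-GO | queues: N=0 E=0 S=0 W=1
Step 7 [EW]: N:wait,E:empty,S:wait,W:car8-GO | queues: N=0 E=0 S=0 W=0

N: empty
E: empty
S: empty
W: empty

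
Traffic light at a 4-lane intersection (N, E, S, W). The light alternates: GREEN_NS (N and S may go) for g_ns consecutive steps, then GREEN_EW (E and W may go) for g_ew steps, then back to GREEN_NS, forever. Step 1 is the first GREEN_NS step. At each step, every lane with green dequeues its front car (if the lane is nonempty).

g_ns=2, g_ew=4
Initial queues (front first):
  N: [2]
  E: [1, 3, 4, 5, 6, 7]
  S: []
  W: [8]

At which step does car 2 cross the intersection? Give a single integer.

Step 1 [NS]: N:car2-GO,E:wait,S:empty,W:wait | queues: N=0 E=6 S=0 W=1
Step 2 [NS]: N:empty,E:wait,S:empty,W:wait | queues: N=0 E=6 S=0 W=1
Step 3 [EW]: N:wait,E:car1-GO,S:wait,W:car8-GO | queues: N=0 E=5 S=0 W=0
Step 4 [EW]: N:wait,E:car3-GO,S:wait,W:empty | queues: N=0 E=4 S=0 W=0
Step 5 [EW]: N:wait,E:car4-GO,S:wait,W:empty | queues: N=0 E=3 S=0 W=0
Step 6 [EW]: N:wait,E:car5-GO,S:wait,W:empty | queues: N=0 E=2 S=0 W=0
Step 7 [NS]: N:empty,E:wait,S:empty,W:wait | queues: N=0 E=2 S=0 W=0
Step 8 [NS]: N:empty,E:wait,S:empty,W:wait | queues: N=0 E=2 S=0 W=0
Step 9 [EW]: N:wait,E:car6-GO,S:wait,W:empty | queues: N=0 E=1 S=0 W=0
Step 10 [EW]: N:wait,E:car7-GO,S:wait,W:empty | queues: N=0 E=0 S=0 W=0
Car 2 crosses at step 1

1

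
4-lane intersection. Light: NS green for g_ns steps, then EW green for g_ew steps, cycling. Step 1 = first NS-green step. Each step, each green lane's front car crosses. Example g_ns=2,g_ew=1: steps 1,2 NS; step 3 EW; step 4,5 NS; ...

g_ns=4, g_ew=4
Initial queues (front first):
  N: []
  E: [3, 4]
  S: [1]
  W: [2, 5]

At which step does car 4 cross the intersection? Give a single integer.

Step 1 [NS]: N:empty,E:wait,S:car1-GO,W:wait | queues: N=0 E=2 S=0 W=2
Step 2 [NS]: N:empty,E:wait,S:empty,W:wait | queues: N=0 E=2 S=0 W=2
Step 3 [NS]: N:empty,E:wait,S:empty,W:wait | queues: N=0 E=2 S=0 W=2
Step 4 [NS]: N:empty,E:wait,S:empty,W:wait | queues: N=0 E=2 S=0 W=2
Step 5 [EW]: N:wait,E:car3-GO,S:wait,W:car2-GO | queues: N=0 E=1 S=0 W=1
Step 6 [EW]: N:wait,E:car4-GO,S:wait,W:car5-GO | queues: N=0 E=0 S=0 W=0
Car 4 crosses at step 6

6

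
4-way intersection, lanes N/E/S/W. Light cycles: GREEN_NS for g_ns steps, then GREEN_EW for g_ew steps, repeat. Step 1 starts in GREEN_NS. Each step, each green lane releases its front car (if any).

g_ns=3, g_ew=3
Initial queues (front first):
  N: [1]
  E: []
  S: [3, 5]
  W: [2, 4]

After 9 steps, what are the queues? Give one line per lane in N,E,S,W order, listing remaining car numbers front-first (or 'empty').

Step 1 [NS]: N:car1-GO,E:wait,S:car3-GO,W:wait | queues: N=0 E=0 S=1 W=2
Step 2 [NS]: N:empty,E:wait,S:car5-GO,W:wait | queues: N=0 E=0 S=0 W=2
Step 3 [NS]: N:empty,E:wait,S:empty,W:wait | queues: N=0 E=0 S=0 W=2
Step 4 [EW]: N:wait,E:empty,S:wait,W:car2-GO | queues: N=0 E=0 S=0 W=1
Step 5 [EW]: N:wait,E:empty,S:wait,W:car4-GO | queues: N=0 E=0 S=0 W=0

N: empty
E: empty
S: empty
W: empty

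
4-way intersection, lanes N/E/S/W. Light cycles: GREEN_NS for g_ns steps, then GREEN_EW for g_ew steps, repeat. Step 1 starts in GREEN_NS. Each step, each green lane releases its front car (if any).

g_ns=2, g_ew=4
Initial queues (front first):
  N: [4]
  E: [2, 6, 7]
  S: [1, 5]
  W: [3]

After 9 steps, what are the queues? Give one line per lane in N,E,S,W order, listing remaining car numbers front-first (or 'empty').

Step 1 [NS]: N:car4-GO,E:wait,S:car1-GO,W:wait | queues: N=0 E=3 S=1 W=1
Step 2 [NS]: N:empty,E:wait,S:car5-GO,W:wait | queues: N=0 E=3 S=0 W=1
Step 3 [EW]: N:wait,E:car2-GO,S:wait,W:car3-GO | queues: N=0 E=2 S=0 W=0
Step 4 [EW]: N:wait,E:car6-GO,S:wait,W:empty | queues: N=0 E=1 S=0 W=0
Step 5 [EW]: N:wait,E:car7-GO,S:wait,W:empty | queues: N=0 E=0 S=0 W=0

N: empty
E: empty
S: empty
W: empty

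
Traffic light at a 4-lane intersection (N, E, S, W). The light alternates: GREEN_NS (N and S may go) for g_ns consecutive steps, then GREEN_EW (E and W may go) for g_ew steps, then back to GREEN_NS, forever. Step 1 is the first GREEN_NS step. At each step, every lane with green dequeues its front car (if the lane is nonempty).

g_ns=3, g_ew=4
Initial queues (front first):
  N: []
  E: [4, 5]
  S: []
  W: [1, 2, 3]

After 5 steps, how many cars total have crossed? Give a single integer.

Answer: 4

Derivation:
Step 1 [NS]: N:empty,E:wait,S:empty,W:wait | queues: N=0 E=2 S=0 W=3
Step 2 [NS]: N:empty,E:wait,S:empty,W:wait | queues: N=0 E=2 S=0 W=3
Step 3 [NS]: N:empty,E:wait,S:empty,W:wait | queues: N=0 E=2 S=0 W=3
Step 4 [EW]: N:wait,E:car4-GO,S:wait,W:car1-GO | queues: N=0 E=1 S=0 W=2
Step 5 [EW]: N:wait,E:car5-GO,S:wait,W:car2-GO | queues: N=0 E=0 S=0 W=1
Cars crossed by step 5: 4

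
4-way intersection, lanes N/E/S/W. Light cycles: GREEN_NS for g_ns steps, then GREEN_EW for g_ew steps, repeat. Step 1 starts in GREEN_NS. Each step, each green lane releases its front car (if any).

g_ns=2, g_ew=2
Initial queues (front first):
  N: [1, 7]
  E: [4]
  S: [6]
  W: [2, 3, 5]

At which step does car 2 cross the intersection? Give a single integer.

Step 1 [NS]: N:car1-GO,E:wait,S:car6-GO,W:wait | queues: N=1 E=1 S=0 W=3
Step 2 [NS]: N:car7-GO,E:wait,S:empty,W:wait | queues: N=0 E=1 S=0 W=3
Step 3 [EW]: N:wait,E:car4-GO,S:wait,W:car2-GO | queues: N=0 E=0 S=0 W=2
Step 4 [EW]: N:wait,E:empty,S:wait,W:car3-GO | queues: N=0 E=0 S=0 W=1
Step 5 [NS]: N:empty,E:wait,S:empty,W:wait | queues: N=0 E=0 S=0 W=1
Step 6 [NS]: N:empty,E:wait,S:empty,W:wait | queues: N=0 E=0 S=0 W=1
Step 7 [EW]: N:wait,E:empty,S:wait,W:car5-GO | queues: N=0 E=0 S=0 W=0
Car 2 crosses at step 3

3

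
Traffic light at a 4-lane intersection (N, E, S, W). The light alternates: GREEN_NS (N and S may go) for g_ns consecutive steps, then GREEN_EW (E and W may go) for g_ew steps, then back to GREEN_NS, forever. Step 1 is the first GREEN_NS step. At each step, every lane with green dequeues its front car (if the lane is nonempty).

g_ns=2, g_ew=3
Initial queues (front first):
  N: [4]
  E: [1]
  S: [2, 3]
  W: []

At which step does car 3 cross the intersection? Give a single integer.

Step 1 [NS]: N:car4-GO,E:wait,S:car2-GO,W:wait | queues: N=0 E=1 S=1 W=0
Step 2 [NS]: N:empty,E:wait,S:car3-GO,W:wait | queues: N=0 E=1 S=0 W=0
Step 3 [EW]: N:wait,E:car1-GO,S:wait,W:empty | queues: N=0 E=0 S=0 W=0
Car 3 crosses at step 2

2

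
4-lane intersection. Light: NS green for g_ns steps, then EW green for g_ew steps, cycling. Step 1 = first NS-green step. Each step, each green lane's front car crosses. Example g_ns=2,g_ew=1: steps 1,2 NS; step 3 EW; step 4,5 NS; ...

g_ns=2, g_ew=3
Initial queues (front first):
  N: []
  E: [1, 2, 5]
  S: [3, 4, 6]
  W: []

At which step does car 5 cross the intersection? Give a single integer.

Step 1 [NS]: N:empty,E:wait,S:car3-GO,W:wait | queues: N=0 E=3 S=2 W=0
Step 2 [NS]: N:empty,E:wait,S:car4-GO,W:wait | queues: N=0 E=3 S=1 W=0
Step 3 [EW]: N:wait,E:car1-GO,S:wait,W:empty | queues: N=0 E=2 S=1 W=0
Step 4 [EW]: N:wait,E:car2-GO,S:wait,W:empty | queues: N=0 E=1 S=1 W=0
Step 5 [EW]: N:wait,E:car5-GO,S:wait,W:empty | queues: N=0 E=0 S=1 W=0
Step 6 [NS]: N:empty,E:wait,S:car6-GO,W:wait | queues: N=0 E=0 S=0 W=0
Car 5 crosses at step 5

5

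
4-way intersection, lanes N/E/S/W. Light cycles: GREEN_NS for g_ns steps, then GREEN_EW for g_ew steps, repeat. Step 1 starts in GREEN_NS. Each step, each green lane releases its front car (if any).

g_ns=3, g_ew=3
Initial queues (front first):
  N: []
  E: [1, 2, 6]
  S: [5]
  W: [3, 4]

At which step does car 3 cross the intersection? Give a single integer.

Step 1 [NS]: N:empty,E:wait,S:car5-GO,W:wait | queues: N=0 E=3 S=0 W=2
Step 2 [NS]: N:empty,E:wait,S:empty,W:wait | queues: N=0 E=3 S=0 W=2
Step 3 [NS]: N:empty,E:wait,S:empty,W:wait | queues: N=0 E=3 S=0 W=2
Step 4 [EW]: N:wait,E:car1-GO,S:wait,W:car3-GO | queues: N=0 E=2 S=0 W=1
Step 5 [EW]: N:wait,E:car2-GO,S:wait,W:car4-GO | queues: N=0 E=1 S=0 W=0
Step 6 [EW]: N:wait,E:car6-GO,S:wait,W:empty | queues: N=0 E=0 S=0 W=0
Car 3 crosses at step 4

4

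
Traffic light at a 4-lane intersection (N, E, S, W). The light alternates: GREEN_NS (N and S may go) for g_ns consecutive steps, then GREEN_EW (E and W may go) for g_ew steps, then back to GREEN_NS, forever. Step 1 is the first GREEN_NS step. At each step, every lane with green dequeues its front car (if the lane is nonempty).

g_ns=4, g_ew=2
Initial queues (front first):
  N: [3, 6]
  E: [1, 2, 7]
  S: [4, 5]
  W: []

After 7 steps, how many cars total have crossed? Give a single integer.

Step 1 [NS]: N:car3-GO,E:wait,S:car4-GO,W:wait | queues: N=1 E=3 S=1 W=0
Step 2 [NS]: N:car6-GO,E:wait,S:car5-GO,W:wait | queues: N=0 E=3 S=0 W=0
Step 3 [NS]: N:empty,E:wait,S:empty,W:wait | queues: N=0 E=3 S=0 W=0
Step 4 [NS]: N:empty,E:wait,S:empty,W:wait | queues: N=0 E=3 S=0 W=0
Step 5 [EW]: N:wait,E:car1-GO,S:wait,W:empty | queues: N=0 E=2 S=0 W=0
Step 6 [EW]: N:wait,E:car2-GO,S:wait,W:empty | queues: N=0 E=1 S=0 W=0
Step 7 [NS]: N:empty,E:wait,S:empty,W:wait | queues: N=0 E=1 S=0 W=0
Cars crossed by step 7: 6

Answer: 6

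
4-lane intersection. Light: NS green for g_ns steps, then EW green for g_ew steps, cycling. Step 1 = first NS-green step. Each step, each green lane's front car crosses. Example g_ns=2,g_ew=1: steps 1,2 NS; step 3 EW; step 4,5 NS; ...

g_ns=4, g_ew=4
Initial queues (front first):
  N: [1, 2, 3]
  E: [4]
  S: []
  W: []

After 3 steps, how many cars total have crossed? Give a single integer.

Step 1 [NS]: N:car1-GO,E:wait,S:empty,W:wait | queues: N=2 E=1 S=0 W=0
Step 2 [NS]: N:car2-GO,E:wait,S:empty,W:wait | queues: N=1 E=1 S=0 W=0
Step 3 [NS]: N:car3-GO,E:wait,S:empty,W:wait | queues: N=0 E=1 S=0 W=0
Cars crossed by step 3: 3

Answer: 3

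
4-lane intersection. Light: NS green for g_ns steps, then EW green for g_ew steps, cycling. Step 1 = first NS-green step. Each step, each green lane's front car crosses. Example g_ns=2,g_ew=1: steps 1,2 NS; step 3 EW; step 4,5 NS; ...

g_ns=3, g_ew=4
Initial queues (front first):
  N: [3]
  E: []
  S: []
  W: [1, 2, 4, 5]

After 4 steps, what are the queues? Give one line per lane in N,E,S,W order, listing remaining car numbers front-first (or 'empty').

Step 1 [NS]: N:car3-GO,E:wait,S:empty,W:wait | queues: N=0 E=0 S=0 W=4
Step 2 [NS]: N:empty,E:wait,S:empty,W:wait | queues: N=0 E=0 S=0 W=4
Step 3 [NS]: N:empty,E:wait,S:empty,W:wait | queues: N=0 E=0 S=0 W=4
Step 4 [EW]: N:wait,E:empty,S:wait,W:car1-GO | queues: N=0 E=0 S=0 W=3

N: empty
E: empty
S: empty
W: 2 4 5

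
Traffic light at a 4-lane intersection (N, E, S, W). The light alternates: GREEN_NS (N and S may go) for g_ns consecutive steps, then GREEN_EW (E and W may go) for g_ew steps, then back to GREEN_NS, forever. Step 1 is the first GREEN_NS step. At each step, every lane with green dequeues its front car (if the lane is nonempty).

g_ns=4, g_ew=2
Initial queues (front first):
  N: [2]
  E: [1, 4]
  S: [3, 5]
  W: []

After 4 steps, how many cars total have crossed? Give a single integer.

Answer: 3

Derivation:
Step 1 [NS]: N:car2-GO,E:wait,S:car3-GO,W:wait | queues: N=0 E=2 S=1 W=0
Step 2 [NS]: N:empty,E:wait,S:car5-GO,W:wait | queues: N=0 E=2 S=0 W=0
Step 3 [NS]: N:empty,E:wait,S:empty,W:wait | queues: N=0 E=2 S=0 W=0
Step 4 [NS]: N:empty,E:wait,S:empty,W:wait | queues: N=0 E=2 S=0 W=0
Cars crossed by step 4: 3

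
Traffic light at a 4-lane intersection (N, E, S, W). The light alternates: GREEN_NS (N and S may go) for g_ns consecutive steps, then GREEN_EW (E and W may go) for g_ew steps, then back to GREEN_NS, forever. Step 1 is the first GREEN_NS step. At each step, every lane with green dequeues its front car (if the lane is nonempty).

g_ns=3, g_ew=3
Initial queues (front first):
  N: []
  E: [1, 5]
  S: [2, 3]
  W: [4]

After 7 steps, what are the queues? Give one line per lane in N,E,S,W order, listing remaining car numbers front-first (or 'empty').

Step 1 [NS]: N:empty,E:wait,S:car2-GO,W:wait | queues: N=0 E=2 S=1 W=1
Step 2 [NS]: N:empty,E:wait,S:car3-GO,W:wait | queues: N=0 E=2 S=0 W=1
Step 3 [NS]: N:empty,E:wait,S:empty,W:wait | queues: N=0 E=2 S=0 W=1
Step 4 [EW]: N:wait,E:car1-GO,S:wait,W:car4-GO | queues: N=0 E=1 S=0 W=0
Step 5 [EW]: N:wait,E:car5-GO,S:wait,W:empty | queues: N=0 E=0 S=0 W=0

N: empty
E: empty
S: empty
W: empty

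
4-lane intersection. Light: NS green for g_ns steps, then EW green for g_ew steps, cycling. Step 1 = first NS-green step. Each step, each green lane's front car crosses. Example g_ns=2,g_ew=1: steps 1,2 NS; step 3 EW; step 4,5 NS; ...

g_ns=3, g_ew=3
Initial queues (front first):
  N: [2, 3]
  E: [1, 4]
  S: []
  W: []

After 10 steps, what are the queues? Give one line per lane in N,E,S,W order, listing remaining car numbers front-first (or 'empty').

Step 1 [NS]: N:car2-GO,E:wait,S:empty,W:wait | queues: N=1 E=2 S=0 W=0
Step 2 [NS]: N:car3-GO,E:wait,S:empty,W:wait | queues: N=0 E=2 S=0 W=0
Step 3 [NS]: N:empty,E:wait,S:empty,W:wait | queues: N=0 E=2 S=0 W=0
Step 4 [EW]: N:wait,E:car1-GO,S:wait,W:empty | queues: N=0 E=1 S=0 W=0
Step 5 [EW]: N:wait,E:car4-GO,S:wait,W:empty | queues: N=0 E=0 S=0 W=0

N: empty
E: empty
S: empty
W: empty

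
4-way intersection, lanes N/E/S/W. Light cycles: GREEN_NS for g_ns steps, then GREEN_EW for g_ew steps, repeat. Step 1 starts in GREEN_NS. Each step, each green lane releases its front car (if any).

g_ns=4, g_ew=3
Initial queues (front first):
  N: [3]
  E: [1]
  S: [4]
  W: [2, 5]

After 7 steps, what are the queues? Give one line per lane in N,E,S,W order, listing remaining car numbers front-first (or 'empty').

Step 1 [NS]: N:car3-GO,E:wait,S:car4-GO,W:wait | queues: N=0 E=1 S=0 W=2
Step 2 [NS]: N:empty,E:wait,S:empty,W:wait | queues: N=0 E=1 S=0 W=2
Step 3 [NS]: N:empty,E:wait,S:empty,W:wait | queues: N=0 E=1 S=0 W=2
Step 4 [NS]: N:empty,E:wait,S:empty,W:wait | queues: N=0 E=1 S=0 W=2
Step 5 [EW]: N:wait,E:car1-GO,S:wait,W:car2-GO | queues: N=0 E=0 S=0 W=1
Step 6 [EW]: N:wait,E:empty,S:wait,W:car5-GO | queues: N=0 E=0 S=0 W=0

N: empty
E: empty
S: empty
W: empty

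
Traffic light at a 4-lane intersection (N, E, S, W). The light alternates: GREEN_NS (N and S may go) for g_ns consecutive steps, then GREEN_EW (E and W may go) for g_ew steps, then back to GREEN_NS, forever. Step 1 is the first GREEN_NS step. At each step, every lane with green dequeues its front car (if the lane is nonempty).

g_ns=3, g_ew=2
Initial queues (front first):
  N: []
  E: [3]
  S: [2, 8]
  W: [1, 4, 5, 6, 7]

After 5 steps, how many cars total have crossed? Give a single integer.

Step 1 [NS]: N:empty,E:wait,S:car2-GO,W:wait | queues: N=0 E=1 S=1 W=5
Step 2 [NS]: N:empty,E:wait,S:car8-GO,W:wait | queues: N=0 E=1 S=0 W=5
Step 3 [NS]: N:empty,E:wait,S:empty,W:wait | queues: N=0 E=1 S=0 W=5
Step 4 [EW]: N:wait,E:car3-GO,S:wait,W:car1-GO | queues: N=0 E=0 S=0 W=4
Step 5 [EW]: N:wait,E:empty,S:wait,W:car4-GO | queues: N=0 E=0 S=0 W=3
Cars crossed by step 5: 5

Answer: 5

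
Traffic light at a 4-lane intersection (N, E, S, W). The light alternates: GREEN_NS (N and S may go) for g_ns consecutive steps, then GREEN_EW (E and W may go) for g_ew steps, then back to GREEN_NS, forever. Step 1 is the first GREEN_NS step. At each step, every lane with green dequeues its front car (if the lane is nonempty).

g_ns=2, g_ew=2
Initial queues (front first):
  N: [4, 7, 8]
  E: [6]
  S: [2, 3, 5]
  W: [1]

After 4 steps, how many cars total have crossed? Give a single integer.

Answer: 6

Derivation:
Step 1 [NS]: N:car4-GO,E:wait,S:car2-GO,W:wait | queues: N=2 E=1 S=2 W=1
Step 2 [NS]: N:car7-GO,E:wait,S:car3-GO,W:wait | queues: N=1 E=1 S=1 W=1
Step 3 [EW]: N:wait,E:car6-GO,S:wait,W:car1-GO | queues: N=1 E=0 S=1 W=0
Step 4 [EW]: N:wait,E:empty,S:wait,W:empty | queues: N=1 E=0 S=1 W=0
Cars crossed by step 4: 6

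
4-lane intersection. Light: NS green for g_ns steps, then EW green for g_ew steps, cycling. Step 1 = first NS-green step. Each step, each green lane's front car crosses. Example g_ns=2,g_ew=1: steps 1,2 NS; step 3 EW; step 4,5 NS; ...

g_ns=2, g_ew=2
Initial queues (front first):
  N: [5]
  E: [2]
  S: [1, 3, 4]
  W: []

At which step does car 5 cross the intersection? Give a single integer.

Step 1 [NS]: N:car5-GO,E:wait,S:car1-GO,W:wait | queues: N=0 E=1 S=2 W=0
Step 2 [NS]: N:empty,E:wait,S:car3-GO,W:wait | queues: N=0 E=1 S=1 W=0
Step 3 [EW]: N:wait,E:car2-GO,S:wait,W:empty | queues: N=0 E=0 S=1 W=0
Step 4 [EW]: N:wait,E:empty,S:wait,W:empty | queues: N=0 E=0 S=1 W=0
Step 5 [NS]: N:empty,E:wait,S:car4-GO,W:wait | queues: N=0 E=0 S=0 W=0
Car 5 crosses at step 1

1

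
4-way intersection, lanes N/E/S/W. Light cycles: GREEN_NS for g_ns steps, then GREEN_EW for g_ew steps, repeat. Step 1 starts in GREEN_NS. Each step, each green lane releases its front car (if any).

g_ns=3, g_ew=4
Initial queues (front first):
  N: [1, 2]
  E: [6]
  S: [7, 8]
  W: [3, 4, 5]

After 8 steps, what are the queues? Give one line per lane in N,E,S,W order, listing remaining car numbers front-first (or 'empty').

Step 1 [NS]: N:car1-GO,E:wait,S:car7-GO,W:wait | queues: N=1 E=1 S=1 W=3
Step 2 [NS]: N:car2-GO,E:wait,S:car8-GO,W:wait | queues: N=0 E=1 S=0 W=3
Step 3 [NS]: N:empty,E:wait,S:empty,W:wait | queues: N=0 E=1 S=0 W=3
Step 4 [EW]: N:wait,E:car6-GO,S:wait,W:car3-GO | queues: N=0 E=0 S=0 W=2
Step 5 [EW]: N:wait,E:empty,S:wait,W:car4-GO | queues: N=0 E=0 S=0 W=1
Step 6 [EW]: N:wait,E:empty,S:wait,W:car5-GO | queues: N=0 E=0 S=0 W=0

N: empty
E: empty
S: empty
W: empty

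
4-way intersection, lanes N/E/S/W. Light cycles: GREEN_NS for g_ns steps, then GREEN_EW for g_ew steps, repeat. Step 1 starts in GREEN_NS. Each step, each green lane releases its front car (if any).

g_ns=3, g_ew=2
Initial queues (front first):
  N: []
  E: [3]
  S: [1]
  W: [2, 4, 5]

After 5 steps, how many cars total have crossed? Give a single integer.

Step 1 [NS]: N:empty,E:wait,S:car1-GO,W:wait | queues: N=0 E=1 S=0 W=3
Step 2 [NS]: N:empty,E:wait,S:empty,W:wait | queues: N=0 E=1 S=0 W=3
Step 3 [NS]: N:empty,E:wait,S:empty,W:wait | queues: N=0 E=1 S=0 W=3
Step 4 [EW]: N:wait,E:car3-GO,S:wait,W:car2-GO | queues: N=0 E=0 S=0 W=2
Step 5 [EW]: N:wait,E:empty,S:wait,W:car4-GO | queues: N=0 E=0 S=0 W=1
Cars crossed by step 5: 4

Answer: 4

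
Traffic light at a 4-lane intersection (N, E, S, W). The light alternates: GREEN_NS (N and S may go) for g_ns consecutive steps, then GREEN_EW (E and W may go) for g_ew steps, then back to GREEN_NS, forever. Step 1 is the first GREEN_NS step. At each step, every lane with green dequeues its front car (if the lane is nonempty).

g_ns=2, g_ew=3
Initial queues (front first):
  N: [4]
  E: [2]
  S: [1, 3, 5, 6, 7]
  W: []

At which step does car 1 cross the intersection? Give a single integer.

Step 1 [NS]: N:car4-GO,E:wait,S:car1-GO,W:wait | queues: N=0 E=1 S=4 W=0
Step 2 [NS]: N:empty,E:wait,S:car3-GO,W:wait | queues: N=0 E=1 S=3 W=0
Step 3 [EW]: N:wait,E:car2-GO,S:wait,W:empty | queues: N=0 E=0 S=3 W=0
Step 4 [EW]: N:wait,E:empty,S:wait,W:empty | queues: N=0 E=0 S=3 W=0
Step 5 [EW]: N:wait,E:empty,S:wait,W:empty | queues: N=0 E=0 S=3 W=0
Step 6 [NS]: N:empty,E:wait,S:car5-GO,W:wait | queues: N=0 E=0 S=2 W=0
Step 7 [NS]: N:empty,E:wait,S:car6-GO,W:wait | queues: N=0 E=0 S=1 W=0
Step 8 [EW]: N:wait,E:empty,S:wait,W:empty | queues: N=0 E=0 S=1 W=0
Step 9 [EW]: N:wait,E:empty,S:wait,W:empty | queues: N=0 E=0 S=1 W=0
Step 10 [EW]: N:wait,E:empty,S:wait,W:empty | queues: N=0 E=0 S=1 W=0
Step 11 [NS]: N:empty,E:wait,S:car7-GO,W:wait | queues: N=0 E=0 S=0 W=0
Car 1 crosses at step 1

1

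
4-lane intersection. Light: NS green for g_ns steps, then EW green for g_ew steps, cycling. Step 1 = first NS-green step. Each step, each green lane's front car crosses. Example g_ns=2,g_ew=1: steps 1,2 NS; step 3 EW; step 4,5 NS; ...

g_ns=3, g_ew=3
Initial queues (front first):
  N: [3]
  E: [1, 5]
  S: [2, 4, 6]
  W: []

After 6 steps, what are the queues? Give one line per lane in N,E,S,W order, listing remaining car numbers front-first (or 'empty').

Step 1 [NS]: N:car3-GO,E:wait,S:car2-GO,W:wait | queues: N=0 E=2 S=2 W=0
Step 2 [NS]: N:empty,E:wait,S:car4-GO,W:wait | queues: N=0 E=2 S=1 W=0
Step 3 [NS]: N:empty,E:wait,S:car6-GO,W:wait | queues: N=0 E=2 S=0 W=0
Step 4 [EW]: N:wait,E:car1-GO,S:wait,W:empty | queues: N=0 E=1 S=0 W=0
Step 5 [EW]: N:wait,E:car5-GO,S:wait,W:empty | queues: N=0 E=0 S=0 W=0

N: empty
E: empty
S: empty
W: empty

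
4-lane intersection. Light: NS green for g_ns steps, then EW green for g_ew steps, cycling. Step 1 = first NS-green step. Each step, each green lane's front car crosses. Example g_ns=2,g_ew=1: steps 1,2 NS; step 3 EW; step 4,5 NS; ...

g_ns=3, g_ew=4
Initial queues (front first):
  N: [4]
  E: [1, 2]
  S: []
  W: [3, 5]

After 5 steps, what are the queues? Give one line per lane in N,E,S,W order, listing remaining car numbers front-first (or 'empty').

Step 1 [NS]: N:car4-GO,E:wait,S:empty,W:wait | queues: N=0 E=2 S=0 W=2
Step 2 [NS]: N:empty,E:wait,S:empty,W:wait | queues: N=0 E=2 S=0 W=2
Step 3 [NS]: N:empty,E:wait,S:empty,W:wait | queues: N=0 E=2 S=0 W=2
Step 4 [EW]: N:wait,E:car1-GO,S:wait,W:car3-GO | queues: N=0 E=1 S=0 W=1
Step 5 [EW]: N:wait,E:car2-GO,S:wait,W:car5-GO | queues: N=0 E=0 S=0 W=0

N: empty
E: empty
S: empty
W: empty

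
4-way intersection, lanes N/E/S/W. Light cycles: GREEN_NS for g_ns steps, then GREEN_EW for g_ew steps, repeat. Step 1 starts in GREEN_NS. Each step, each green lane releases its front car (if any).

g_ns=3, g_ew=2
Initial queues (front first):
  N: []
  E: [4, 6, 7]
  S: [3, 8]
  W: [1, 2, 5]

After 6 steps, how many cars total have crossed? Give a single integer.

Step 1 [NS]: N:empty,E:wait,S:car3-GO,W:wait | queues: N=0 E=3 S=1 W=3
Step 2 [NS]: N:empty,E:wait,S:car8-GO,W:wait | queues: N=0 E=3 S=0 W=3
Step 3 [NS]: N:empty,E:wait,S:empty,W:wait | queues: N=0 E=3 S=0 W=3
Step 4 [EW]: N:wait,E:car4-GO,S:wait,W:car1-GO | queues: N=0 E=2 S=0 W=2
Step 5 [EW]: N:wait,E:car6-GO,S:wait,W:car2-GO | queues: N=0 E=1 S=0 W=1
Step 6 [NS]: N:empty,E:wait,S:empty,W:wait | queues: N=0 E=1 S=0 W=1
Cars crossed by step 6: 6

Answer: 6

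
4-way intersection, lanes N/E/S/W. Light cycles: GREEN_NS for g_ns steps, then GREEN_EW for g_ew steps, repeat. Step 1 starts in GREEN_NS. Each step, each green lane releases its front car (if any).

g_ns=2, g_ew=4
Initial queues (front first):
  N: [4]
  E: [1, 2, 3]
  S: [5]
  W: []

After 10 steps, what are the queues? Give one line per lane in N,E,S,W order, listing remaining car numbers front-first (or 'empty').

Step 1 [NS]: N:car4-GO,E:wait,S:car5-GO,W:wait | queues: N=0 E=3 S=0 W=0
Step 2 [NS]: N:empty,E:wait,S:empty,W:wait | queues: N=0 E=3 S=0 W=0
Step 3 [EW]: N:wait,E:car1-GO,S:wait,W:empty | queues: N=0 E=2 S=0 W=0
Step 4 [EW]: N:wait,E:car2-GO,S:wait,W:empty | queues: N=0 E=1 S=0 W=0
Step 5 [EW]: N:wait,E:car3-GO,S:wait,W:empty | queues: N=0 E=0 S=0 W=0

N: empty
E: empty
S: empty
W: empty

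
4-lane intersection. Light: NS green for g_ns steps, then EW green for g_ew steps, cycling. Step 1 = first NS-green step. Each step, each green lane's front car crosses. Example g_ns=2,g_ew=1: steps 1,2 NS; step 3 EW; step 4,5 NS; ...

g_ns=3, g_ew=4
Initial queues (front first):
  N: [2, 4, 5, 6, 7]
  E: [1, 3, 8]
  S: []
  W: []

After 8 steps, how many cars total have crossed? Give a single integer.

Step 1 [NS]: N:car2-GO,E:wait,S:empty,W:wait | queues: N=4 E=3 S=0 W=0
Step 2 [NS]: N:car4-GO,E:wait,S:empty,W:wait | queues: N=3 E=3 S=0 W=0
Step 3 [NS]: N:car5-GO,E:wait,S:empty,W:wait | queues: N=2 E=3 S=0 W=0
Step 4 [EW]: N:wait,E:car1-GO,S:wait,W:empty | queues: N=2 E=2 S=0 W=0
Step 5 [EW]: N:wait,E:car3-GO,S:wait,W:empty | queues: N=2 E=1 S=0 W=0
Step 6 [EW]: N:wait,E:car8-GO,S:wait,W:empty | queues: N=2 E=0 S=0 W=0
Step 7 [EW]: N:wait,E:empty,S:wait,W:empty | queues: N=2 E=0 S=0 W=0
Step 8 [NS]: N:car6-GO,E:wait,S:empty,W:wait | queues: N=1 E=0 S=0 W=0
Cars crossed by step 8: 7

Answer: 7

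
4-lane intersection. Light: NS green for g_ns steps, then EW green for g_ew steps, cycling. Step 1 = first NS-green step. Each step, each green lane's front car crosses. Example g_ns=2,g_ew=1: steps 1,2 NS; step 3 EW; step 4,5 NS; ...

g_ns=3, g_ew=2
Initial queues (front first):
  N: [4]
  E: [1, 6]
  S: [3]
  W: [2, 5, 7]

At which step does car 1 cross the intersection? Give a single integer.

Step 1 [NS]: N:car4-GO,E:wait,S:car3-GO,W:wait | queues: N=0 E=2 S=0 W=3
Step 2 [NS]: N:empty,E:wait,S:empty,W:wait | queues: N=0 E=2 S=0 W=3
Step 3 [NS]: N:empty,E:wait,S:empty,W:wait | queues: N=0 E=2 S=0 W=3
Step 4 [EW]: N:wait,E:car1-GO,S:wait,W:car2-GO | queues: N=0 E=1 S=0 W=2
Step 5 [EW]: N:wait,E:car6-GO,S:wait,W:car5-GO | queues: N=0 E=0 S=0 W=1
Step 6 [NS]: N:empty,E:wait,S:empty,W:wait | queues: N=0 E=0 S=0 W=1
Step 7 [NS]: N:empty,E:wait,S:empty,W:wait | queues: N=0 E=0 S=0 W=1
Step 8 [NS]: N:empty,E:wait,S:empty,W:wait | queues: N=0 E=0 S=0 W=1
Step 9 [EW]: N:wait,E:empty,S:wait,W:car7-GO | queues: N=0 E=0 S=0 W=0
Car 1 crosses at step 4

4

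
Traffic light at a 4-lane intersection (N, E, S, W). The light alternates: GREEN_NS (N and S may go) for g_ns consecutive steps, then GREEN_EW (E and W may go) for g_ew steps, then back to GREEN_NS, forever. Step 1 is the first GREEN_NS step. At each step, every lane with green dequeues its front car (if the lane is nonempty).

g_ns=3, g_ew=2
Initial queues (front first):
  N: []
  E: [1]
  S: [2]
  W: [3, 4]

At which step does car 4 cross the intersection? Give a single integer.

Step 1 [NS]: N:empty,E:wait,S:car2-GO,W:wait | queues: N=0 E=1 S=0 W=2
Step 2 [NS]: N:empty,E:wait,S:empty,W:wait | queues: N=0 E=1 S=0 W=2
Step 3 [NS]: N:empty,E:wait,S:empty,W:wait | queues: N=0 E=1 S=0 W=2
Step 4 [EW]: N:wait,E:car1-GO,S:wait,W:car3-GO | queues: N=0 E=0 S=0 W=1
Step 5 [EW]: N:wait,E:empty,S:wait,W:car4-GO | queues: N=0 E=0 S=0 W=0
Car 4 crosses at step 5

5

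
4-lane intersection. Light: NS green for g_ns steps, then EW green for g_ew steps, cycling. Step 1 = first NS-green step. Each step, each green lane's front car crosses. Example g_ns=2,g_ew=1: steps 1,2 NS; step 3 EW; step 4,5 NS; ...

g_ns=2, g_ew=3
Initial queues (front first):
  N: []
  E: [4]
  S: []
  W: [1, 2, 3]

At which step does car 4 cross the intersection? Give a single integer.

Step 1 [NS]: N:empty,E:wait,S:empty,W:wait | queues: N=0 E=1 S=0 W=3
Step 2 [NS]: N:empty,E:wait,S:empty,W:wait | queues: N=0 E=1 S=0 W=3
Step 3 [EW]: N:wait,E:car4-GO,S:wait,W:car1-GO | queues: N=0 E=0 S=0 W=2
Step 4 [EW]: N:wait,E:empty,S:wait,W:car2-GO | queues: N=0 E=0 S=0 W=1
Step 5 [EW]: N:wait,E:empty,S:wait,W:car3-GO | queues: N=0 E=0 S=0 W=0
Car 4 crosses at step 3

3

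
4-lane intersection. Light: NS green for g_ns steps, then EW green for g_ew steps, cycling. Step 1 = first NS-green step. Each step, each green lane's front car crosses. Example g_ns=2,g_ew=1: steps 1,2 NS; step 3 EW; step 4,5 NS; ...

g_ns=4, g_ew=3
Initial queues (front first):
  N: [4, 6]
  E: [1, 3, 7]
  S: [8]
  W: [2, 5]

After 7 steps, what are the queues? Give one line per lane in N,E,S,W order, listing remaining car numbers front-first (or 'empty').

Step 1 [NS]: N:car4-GO,E:wait,S:car8-GO,W:wait | queues: N=1 E=3 S=0 W=2
Step 2 [NS]: N:car6-GO,E:wait,S:empty,W:wait | queues: N=0 E=3 S=0 W=2
Step 3 [NS]: N:empty,E:wait,S:empty,W:wait | queues: N=0 E=3 S=0 W=2
Step 4 [NS]: N:empty,E:wait,S:empty,W:wait | queues: N=0 E=3 S=0 W=2
Step 5 [EW]: N:wait,E:car1-GO,S:wait,W:car2-GO | queues: N=0 E=2 S=0 W=1
Step 6 [EW]: N:wait,E:car3-GO,S:wait,W:car5-GO | queues: N=0 E=1 S=0 W=0
Step 7 [EW]: N:wait,E:car7-GO,S:wait,W:empty | queues: N=0 E=0 S=0 W=0

N: empty
E: empty
S: empty
W: empty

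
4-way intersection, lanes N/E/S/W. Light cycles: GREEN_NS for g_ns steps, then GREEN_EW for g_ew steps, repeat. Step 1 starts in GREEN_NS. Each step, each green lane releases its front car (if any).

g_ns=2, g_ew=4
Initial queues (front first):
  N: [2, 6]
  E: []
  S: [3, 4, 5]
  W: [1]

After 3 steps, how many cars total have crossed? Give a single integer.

Step 1 [NS]: N:car2-GO,E:wait,S:car3-GO,W:wait | queues: N=1 E=0 S=2 W=1
Step 2 [NS]: N:car6-GO,E:wait,S:car4-GO,W:wait | queues: N=0 E=0 S=1 W=1
Step 3 [EW]: N:wait,E:empty,S:wait,W:car1-GO | queues: N=0 E=0 S=1 W=0
Cars crossed by step 3: 5

Answer: 5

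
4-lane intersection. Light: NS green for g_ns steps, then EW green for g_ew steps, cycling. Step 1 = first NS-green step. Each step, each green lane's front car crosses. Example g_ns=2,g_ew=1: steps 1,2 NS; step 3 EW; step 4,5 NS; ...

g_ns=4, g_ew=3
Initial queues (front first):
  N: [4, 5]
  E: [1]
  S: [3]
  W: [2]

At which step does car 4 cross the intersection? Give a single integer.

Step 1 [NS]: N:car4-GO,E:wait,S:car3-GO,W:wait | queues: N=1 E=1 S=0 W=1
Step 2 [NS]: N:car5-GO,E:wait,S:empty,W:wait | queues: N=0 E=1 S=0 W=1
Step 3 [NS]: N:empty,E:wait,S:empty,W:wait | queues: N=0 E=1 S=0 W=1
Step 4 [NS]: N:empty,E:wait,S:empty,W:wait | queues: N=0 E=1 S=0 W=1
Step 5 [EW]: N:wait,E:car1-GO,S:wait,W:car2-GO | queues: N=0 E=0 S=0 W=0
Car 4 crosses at step 1

1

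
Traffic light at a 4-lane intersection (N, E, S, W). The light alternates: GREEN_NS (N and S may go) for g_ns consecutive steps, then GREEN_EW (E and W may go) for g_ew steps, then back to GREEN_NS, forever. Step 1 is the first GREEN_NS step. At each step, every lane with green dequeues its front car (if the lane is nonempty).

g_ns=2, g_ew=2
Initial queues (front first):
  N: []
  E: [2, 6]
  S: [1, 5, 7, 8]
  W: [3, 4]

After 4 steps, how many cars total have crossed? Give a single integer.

Step 1 [NS]: N:empty,E:wait,S:car1-GO,W:wait | queues: N=0 E=2 S=3 W=2
Step 2 [NS]: N:empty,E:wait,S:car5-GO,W:wait | queues: N=0 E=2 S=2 W=2
Step 3 [EW]: N:wait,E:car2-GO,S:wait,W:car3-GO | queues: N=0 E=1 S=2 W=1
Step 4 [EW]: N:wait,E:car6-GO,S:wait,W:car4-GO | queues: N=0 E=0 S=2 W=0
Cars crossed by step 4: 6

Answer: 6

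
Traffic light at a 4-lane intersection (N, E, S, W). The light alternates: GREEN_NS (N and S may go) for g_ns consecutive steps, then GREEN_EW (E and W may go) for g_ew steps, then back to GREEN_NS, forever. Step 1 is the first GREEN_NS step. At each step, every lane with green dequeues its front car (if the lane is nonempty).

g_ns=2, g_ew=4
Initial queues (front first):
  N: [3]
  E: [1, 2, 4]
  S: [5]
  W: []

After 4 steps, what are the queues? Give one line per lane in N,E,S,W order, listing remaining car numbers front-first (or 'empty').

Step 1 [NS]: N:car3-GO,E:wait,S:car5-GO,W:wait | queues: N=0 E=3 S=0 W=0
Step 2 [NS]: N:empty,E:wait,S:empty,W:wait | queues: N=0 E=3 S=0 W=0
Step 3 [EW]: N:wait,E:car1-GO,S:wait,W:empty | queues: N=0 E=2 S=0 W=0
Step 4 [EW]: N:wait,E:car2-GO,S:wait,W:empty | queues: N=0 E=1 S=0 W=0

N: empty
E: 4
S: empty
W: empty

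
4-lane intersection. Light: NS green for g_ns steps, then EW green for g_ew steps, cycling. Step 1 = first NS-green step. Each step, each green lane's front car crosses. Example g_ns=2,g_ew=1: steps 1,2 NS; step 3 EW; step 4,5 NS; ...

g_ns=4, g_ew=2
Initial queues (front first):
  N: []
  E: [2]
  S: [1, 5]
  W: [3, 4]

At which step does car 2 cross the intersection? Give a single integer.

Step 1 [NS]: N:empty,E:wait,S:car1-GO,W:wait | queues: N=0 E=1 S=1 W=2
Step 2 [NS]: N:empty,E:wait,S:car5-GO,W:wait | queues: N=0 E=1 S=0 W=2
Step 3 [NS]: N:empty,E:wait,S:empty,W:wait | queues: N=0 E=1 S=0 W=2
Step 4 [NS]: N:empty,E:wait,S:empty,W:wait | queues: N=0 E=1 S=0 W=2
Step 5 [EW]: N:wait,E:car2-GO,S:wait,W:car3-GO | queues: N=0 E=0 S=0 W=1
Step 6 [EW]: N:wait,E:empty,S:wait,W:car4-GO | queues: N=0 E=0 S=0 W=0
Car 2 crosses at step 5

5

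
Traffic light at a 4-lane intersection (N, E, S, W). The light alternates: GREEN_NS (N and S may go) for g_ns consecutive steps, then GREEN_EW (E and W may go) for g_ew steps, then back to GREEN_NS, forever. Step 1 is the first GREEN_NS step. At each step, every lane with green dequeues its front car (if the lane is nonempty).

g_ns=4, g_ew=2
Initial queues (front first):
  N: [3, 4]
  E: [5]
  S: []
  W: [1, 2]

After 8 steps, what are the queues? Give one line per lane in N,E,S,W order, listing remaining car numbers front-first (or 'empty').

Step 1 [NS]: N:car3-GO,E:wait,S:empty,W:wait | queues: N=1 E=1 S=0 W=2
Step 2 [NS]: N:car4-GO,E:wait,S:empty,W:wait | queues: N=0 E=1 S=0 W=2
Step 3 [NS]: N:empty,E:wait,S:empty,W:wait | queues: N=0 E=1 S=0 W=2
Step 4 [NS]: N:empty,E:wait,S:empty,W:wait | queues: N=0 E=1 S=0 W=2
Step 5 [EW]: N:wait,E:car5-GO,S:wait,W:car1-GO | queues: N=0 E=0 S=0 W=1
Step 6 [EW]: N:wait,E:empty,S:wait,W:car2-GO | queues: N=0 E=0 S=0 W=0

N: empty
E: empty
S: empty
W: empty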